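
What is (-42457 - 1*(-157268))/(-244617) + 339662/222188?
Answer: 28788736493/27175480998 ≈ 1.0594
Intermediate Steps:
(-42457 - 1*(-157268))/(-244617) + 339662/222188 = (-42457 + 157268)*(-1/244617) + 339662*(1/222188) = 114811*(-1/244617) + 169831/111094 = -114811/244617 + 169831/111094 = 28788736493/27175480998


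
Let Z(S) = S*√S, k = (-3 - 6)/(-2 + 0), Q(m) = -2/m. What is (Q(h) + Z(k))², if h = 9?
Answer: 59081/648 - 3*√2 ≈ 86.932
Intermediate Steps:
k = 9/2 (k = -9/(-2) = -9*(-½) = 9/2 ≈ 4.5000)
Z(S) = S^(3/2)
(Q(h) + Z(k))² = (-2/9 + (9/2)^(3/2))² = (-2*⅑ + 27*√2/4)² = (-2/9 + 27*√2/4)²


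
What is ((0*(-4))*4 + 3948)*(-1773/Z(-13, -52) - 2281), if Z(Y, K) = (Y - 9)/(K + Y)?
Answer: -326552898/11 ≈ -2.9687e+7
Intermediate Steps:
Z(Y, K) = (-9 + Y)/(K + Y)
((0*(-4))*4 + 3948)*(-1773/Z(-13, -52) - 2281) = ((0*(-4))*4 + 3948)*(-1773*(-52 - 13)/(-9 - 13) - 2281) = (0*4 + 3948)*(-1773/(-22/(-65)) - 2281) = (0 + 3948)*(-1773/((-1/65*(-22))) - 2281) = 3948*(-1773/22/65 - 2281) = 3948*(-1773*65/22 - 2281) = 3948*(-115245/22 - 2281) = 3948*(-165427/22) = -326552898/11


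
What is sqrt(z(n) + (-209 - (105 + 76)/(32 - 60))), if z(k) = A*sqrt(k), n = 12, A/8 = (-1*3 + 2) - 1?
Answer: sqrt(-39697 - 6272*sqrt(3))/14 ≈ 16.061*I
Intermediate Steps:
A = -16 (A = 8*((-1*3 + 2) - 1) = 8*((-3 + 2) - 1) = 8*(-1 - 1) = 8*(-2) = -16)
z(k) = -16*sqrt(k)
sqrt(z(n) + (-209 - (105 + 76)/(32 - 60))) = sqrt(-32*sqrt(3) + (-209 - (105 + 76)/(32 - 60))) = sqrt(-32*sqrt(3) + (-209 - 181/(-28))) = sqrt(-32*sqrt(3) + (-209 - 181*(-1)/28)) = sqrt(-32*sqrt(3) + (-209 - 1*(-181/28))) = sqrt(-32*sqrt(3) + (-209 + 181/28)) = sqrt(-32*sqrt(3) - 5671/28) = sqrt(-5671/28 - 32*sqrt(3))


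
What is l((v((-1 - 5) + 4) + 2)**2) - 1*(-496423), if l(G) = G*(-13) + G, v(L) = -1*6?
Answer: 496231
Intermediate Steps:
v(L) = -6
l(G) = -12*G (l(G) = -13*G + G = -12*G)
l((v((-1 - 5) + 4) + 2)**2) - 1*(-496423) = -12*(-6 + 2)**2 - 1*(-496423) = -12*(-4)**2 + 496423 = -12*16 + 496423 = -192 + 496423 = 496231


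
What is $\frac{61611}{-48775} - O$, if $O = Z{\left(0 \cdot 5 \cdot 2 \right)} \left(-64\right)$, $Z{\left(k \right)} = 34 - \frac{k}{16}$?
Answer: $\frac{106072789}{48775} \approx 2174.7$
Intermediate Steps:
$Z{\left(k \right)} = 34 - \frac{k}{16}$ ($Z{\left(k \right)} = 34 - k \frac{1}{16} = 34 - \frac{k}{16}$)
$O = -2176$ ($O = \left(34 - \frac{0 \cdot 5 \cdot 2}{16}\right) \left(-64\right) = \left(34 - \frac{0 \cdot 2}{16}\right) \left(-64\right) = \left(34 - 0\right) \left(-64\right) = \left(34 + 0\right) \left(-64\right) = 34 \left(-64\right) = -2176$)
$\frac{61611}{-48775} - O = \frac{61611}{-48775} - -2176 = 61611 \left(- \frac{1}{48775}\right) + 2176 = - \frac{61611}{48775} + 2176 = \frac{106072789}{48775}$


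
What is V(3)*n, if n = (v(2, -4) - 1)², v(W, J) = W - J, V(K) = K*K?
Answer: 225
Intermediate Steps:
V(K) = K²
n = 25 (n = ((2 - 1*(-4)) - 1)² = ((2 + 4) - 1)² = (6 - 1)² = 5² = 25)
V(3)*n = 3²*25 = 9*25 = 225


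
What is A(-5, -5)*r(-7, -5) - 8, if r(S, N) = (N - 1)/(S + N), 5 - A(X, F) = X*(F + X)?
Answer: -61/2 ≈ -30.500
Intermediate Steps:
A(X, F) = 5 - X*(F + X)
r(S, N) = (-1 + N)/(N + S)
A(-5, -5)*r(-7, -5) - 8 = (5 - 1*(-5)² - 1*(-5)*(-5))*((-1 - 5)/(-5 - 7)) - 8 = (5 - 1*25 - 25)*(-6/(-12)) - 8 = (5 - 25 - 25)*(-1/12*(-6)) - 8 = -45*½ - 8 = -45/2 - 8 = -61/2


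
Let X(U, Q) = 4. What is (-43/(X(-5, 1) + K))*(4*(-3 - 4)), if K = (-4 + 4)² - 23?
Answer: -1204/19 ≈ -63.368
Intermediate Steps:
K = -23 (K = 0² - 23 = 0 - 23 = -23)
(-43/(X(-5, 1) + K))*(4*(-3 - 4)) = (-43/(4 - 23))*(4*(-3 - 4)) = (-43/(-19))*(4*(-7)) = -1/19*(-43)*(-28) = (43/19)*(-28) = -1204/19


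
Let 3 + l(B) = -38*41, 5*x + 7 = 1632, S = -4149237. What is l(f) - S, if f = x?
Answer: 4147676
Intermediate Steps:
x = 325 (x = -7/5 + (⅕)*1632 = -7/5 + 1632/5 = 325)
f = 325
l(B) = -1561 (l(B) = -3 - 38*41 = -3 - 1558 = -1561)
l(f) - S = -1561 - 1*(-4149237) = -1561 + 4149237 = 4147676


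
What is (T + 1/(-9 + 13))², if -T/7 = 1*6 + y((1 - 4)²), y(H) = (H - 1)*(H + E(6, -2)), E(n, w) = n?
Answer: 12439729/16 ≈ 7.7748e+5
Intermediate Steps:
y(H) = (-1 + H)*(6 + H) (y(H) = (H - 1)*(H + 6) = (-1 + H)*(6 + H))
T = -882 (T = -7*(1*6 + (-6 + ((1 - 4)²)² + 5*(1 - 4)²)) = -7*(6 + (-6 + ((-3)²)² + 5*(-3)²)) = -7*(6 + (-6 + 9² + 5*9)) = -7*(6 + (-6 + 81 + 45)) = -7*(6 + 120) = -7*126 = -882)
(T + 1/(-9 + 13))² = (-882 + 1/(-9 + 13))² = (-882 + 1/4)² = (-882 + ¼)² = (-3527/4)² = 12439729/16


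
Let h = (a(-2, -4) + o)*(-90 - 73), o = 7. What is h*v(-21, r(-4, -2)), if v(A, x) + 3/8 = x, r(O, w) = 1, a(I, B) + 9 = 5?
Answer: -2445/8 ≈ -305.63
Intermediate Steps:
a(I, B) = -4 (a(I, B) = -9 + 5 = -4)
v(A, x) = -3/8 + x
h = -489 (h = (-4 + 7)*(-90 - 73) = 3*(-163) = -489)
h*v(-21, r(-4, -2)) = -489*(-3/8 + 1) = -489*5/8 = -2445/8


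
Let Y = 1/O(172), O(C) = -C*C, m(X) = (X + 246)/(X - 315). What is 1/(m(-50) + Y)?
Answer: -10798160/5798829 ≈ -1.8621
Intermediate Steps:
m(X) = (246 + X)/(-315 + X)
O(C) = -C**2
Y = -1/29584 (Y = 1/(-1*172**2) = 1/(-1*29584) = 1/(-29584) = -1/29584 ≈ -3.3802e-5)
1/(m(-50) + Y) = 1/((246 - 50)/(-315 - 50) - 1/29584) = 1/(196/(-365) - 1/29584) = 1/(-1/365*196 - 1/29584) = 1/(-196/365 - 1/29584) = 1/(-5798829/10798160) = -10798160/5798829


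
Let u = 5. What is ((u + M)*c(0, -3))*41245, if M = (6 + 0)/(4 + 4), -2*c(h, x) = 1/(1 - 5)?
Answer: 948635/32 ≈ 29645.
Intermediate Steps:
c(h, x) = 1/8 (c(h, x) = -1/(2*(1 - 5)) = -1/2/(-4) = -1/2*(-1/4) = 1/8)
M = 3/4 (M = 6/8 = 6*(1/8) = 3/4 ≈ 0.75000)
((u + M)*c(0, -3))*41245 = ((5 + 3/4)*(1/8))*41245 = ((23/4)*(1/8))*41245 = (23/32)*41245 = 948635/32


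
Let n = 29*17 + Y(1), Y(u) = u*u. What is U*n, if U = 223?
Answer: 110162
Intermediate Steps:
Y(u) = u**2
n = 494 (n = 29*17 + 1**2 = 493 + 1 = 494)
U*n = 223*494 = 110162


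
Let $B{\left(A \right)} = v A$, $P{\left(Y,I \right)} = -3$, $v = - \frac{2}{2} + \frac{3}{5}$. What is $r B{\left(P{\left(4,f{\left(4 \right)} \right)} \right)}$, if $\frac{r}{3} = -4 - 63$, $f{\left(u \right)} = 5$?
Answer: $- \frac{1206}{5} \approx -241.2$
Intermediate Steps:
$v = - \frac{2}{5}$ ($v = \left(-2\right) \frac{1}{2} + 3 \cdot \frac{1}{5} = -1 + \frac{3}{5} = - \frac{2}{5} \approx -0.4$)
$B{\left(A \right)} = - \frac{2 A}{5}$
$r = -201$ ($r = 3 \left(-4 - 63\right) = 3 \left(-67\right) = -201$)
$r B{\left(P{\left(4,f{\left(4 \right)} \right)} \right)} = - 201 \left(\left(- \frac{2}{5}\right) \left(-3\right)\right) = \left(-201\right) \frac{6}{5} = - \frac{1206}{5}$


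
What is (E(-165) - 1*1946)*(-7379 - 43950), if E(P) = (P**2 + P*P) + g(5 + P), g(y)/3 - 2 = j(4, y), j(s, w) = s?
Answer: -2695901738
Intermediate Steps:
g(y) = 18 (g(y) = 6 + 3*4 = 6 + 12 = 18)
E(P) = 18 + 2*P**2 (E(P) = (P**2 + P*P) + 18 = (P**2 + P**2) + 18 = 2*P**2 + 18 = 18 + 2*P**2)
(E(-165) - 1*1946)*(-7379 - 43950) = ((18 + 2*(-165)**2) - 1*1946)*(-7379 - 43950) = ((18 + 2*27225) - 1946)*(-51329) = ((18 + 54450) - 1946)*(-51329) = (54468 - 1946)*(-51329) = 52522*(-51329) = -2695901738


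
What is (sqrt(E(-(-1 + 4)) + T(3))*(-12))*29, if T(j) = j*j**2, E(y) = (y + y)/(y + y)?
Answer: -696*sqrt(7) ≈ -1841.4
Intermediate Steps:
E(y) = 1 (E(y) = (2*y)/((2*y)) = (2*y)*(1/(2*y)) = 1)
T(j) = j**3
(sqrt(E(-(-1 + 4)) + T(3))*(-12))*29 = (sqrt(1 + 3**3)*(-12))*29 = (sqrt(1 + 27)*(-12))*29 = (sqrt(28)*(-12))*29 = ((2*sqrt(7))*(-12))*29 = -24*sqrt(7)*29 = -696*sqrt(7)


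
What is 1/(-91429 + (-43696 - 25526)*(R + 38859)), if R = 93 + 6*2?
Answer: -1/2697257437 ≈ -3.7075e-10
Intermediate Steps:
R = 105 (R = 93 + 12 = 105)
1/(-91429 + (-43696 - 25526)*(R + 38859)) = 1/(-91429 + (-43696 - 25526)*(105 + 38859)) = 1/(-91429 - 69222*38964) = 1/(-91429 - 2697166008) = 1/(-2697257437) = -1/2697257437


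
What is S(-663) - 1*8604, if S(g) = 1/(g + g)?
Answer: -11408905/1326 ≈ -8604.0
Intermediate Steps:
S(g) = 1/(2*g)
S(-663) - 1*8604 = (½)/(-663) - 1*8604 = (½)*(-1/663) - 8604 = -1/1326 - 8604 = -11408905/1326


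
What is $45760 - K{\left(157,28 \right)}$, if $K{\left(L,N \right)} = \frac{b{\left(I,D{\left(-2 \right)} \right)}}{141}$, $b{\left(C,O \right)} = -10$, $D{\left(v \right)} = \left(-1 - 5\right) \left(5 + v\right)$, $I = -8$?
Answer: $\frac{6452170}{141} \approx 45760.0$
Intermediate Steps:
$D{\left(v \right)} = -30 - 6 v$ ($D{\left(v \right)} = - 6 \left(5 + v\right) = -30 - 6 v$)
$K{\left(L,N \right)} = - \frac{10}{141}$
$45760 - K{\left(157,28 \right)} = 45760 - - \frac{10}{141} = 45760 + \frac{10}{141} = \frac{6452170}{141}$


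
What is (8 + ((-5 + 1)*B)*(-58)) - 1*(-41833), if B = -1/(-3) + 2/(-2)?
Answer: 125059/3 ≈ 41686.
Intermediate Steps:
B = -2/3 (B = -1*(-1/3) + 2*(-1/2) = 1/3 - 1 = -2/3 ≈ -0.66667)
(8 + ((-5 + 1)*B)*(-58)) - 1*(-41833) = (8 + ((-5 + 1)*(-2/3))*(-58)) - 1*(-41833) = (8 - 4*(-2/3)*(-58)) + 41833 = (8 + (8/3)*(-58)) + 41833 = (8 - 464/3) + 41833 = -440/3 + 41833 = 125059/3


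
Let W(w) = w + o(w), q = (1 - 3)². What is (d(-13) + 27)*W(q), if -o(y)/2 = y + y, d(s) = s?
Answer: -168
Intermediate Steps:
o(y) = -4*y (o(y) = -2*(y + y) = -4*y)
q = 4 (q = (-2)² = 4)
W(w) = -3*w (W(w) = w - 4*w = -3*w)
(d(-13) + 27)*W(q) = (-13 + 27)*(-3*4) = 14*(-12) = -168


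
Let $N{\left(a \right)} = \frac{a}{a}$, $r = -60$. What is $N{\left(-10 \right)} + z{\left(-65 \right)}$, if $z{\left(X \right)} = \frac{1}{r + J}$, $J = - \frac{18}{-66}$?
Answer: $\frac{646}{657} \approx 0.98326$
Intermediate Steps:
$J = \frac{3}{11}$ ($J = \left(-18\right) \left(- \frac{1}{66}\right) = \frac{3}{11} \approx 0.27273$)
$z{\left(X \right)} = - \frac{11}{657}$ ($z{\left(X \right)} = \frac{1}{-60 + \frac{3}{11}} = \frac{1}{- \frac{657}{11}} = - \frac{11}{657}$)
$N{\left(a \right)} = 1$
$N{\left(-10 \right)} + z{\left(-65 \right)} = 1 - \frac{11}{657} = \frac{646}{657}$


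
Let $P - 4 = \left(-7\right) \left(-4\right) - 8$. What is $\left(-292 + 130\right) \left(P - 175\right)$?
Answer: $24462$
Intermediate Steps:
$P = 24$ ($P = 4 - -20 = 4 + \left(28 - 8\right) = 4 + 20 = 24$)
$\left(-292 + 130\right) \left(P - 175\right) = \left(-292 + 130\right) \left(24 - 175\right) = \left(-162\right) \left(-151\right) = 24462$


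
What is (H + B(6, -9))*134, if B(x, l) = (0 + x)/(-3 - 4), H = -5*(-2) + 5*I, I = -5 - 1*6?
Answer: -43014/7 ≈ -6144.9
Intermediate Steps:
I = -11 (I = -5 - 6 = -11)
H = -45 (H = -5*(-2) + 5*(-11) = 10 - 55 = -45)
B(x, l) = -x/7 (B(x, l) = x/(-7) = x*(-1/7) = -x/7)
(H + B(6, -9))*134 = (-45 - 1/7*6)*134 = (-45 - 6/7)*134 = -321/7*134 = -43014/7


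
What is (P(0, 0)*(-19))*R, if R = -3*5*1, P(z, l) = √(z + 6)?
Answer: 285*√6 ≈ 698.10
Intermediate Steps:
P(z, l) = √(6 + z)
R = -15 (R = -15*1 = -15)
(P(0, 0)*(-19))*R = (√(6 + 0)*(-19))*(-15) = (√6*(-19))*(-15) = -19*√6*(-15) = 285*√6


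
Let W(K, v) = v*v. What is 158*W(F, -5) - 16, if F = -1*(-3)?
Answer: 3934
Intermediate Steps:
F = 3
W(K, v) = v²
158*W(F, -5) - 16 = 158*(-5)² - 16 = 158*25 - 16 = 3950 - 16 = 3934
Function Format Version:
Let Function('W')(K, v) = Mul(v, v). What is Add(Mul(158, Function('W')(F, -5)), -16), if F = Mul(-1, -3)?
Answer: 3934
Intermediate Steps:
F = 3
Function('W')(K, v) = Pow(v, 2)
Add(Mul(158, Function('W')(F, -5)), -16) = Add(Mul(158, Pow(-5, 2)), -16) = Add(Mul(158, 25), -16) = Add(3950, -16) = 3934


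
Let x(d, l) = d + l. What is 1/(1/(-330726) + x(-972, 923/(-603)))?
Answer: -66475926/64716353639 ≈ -0.0010272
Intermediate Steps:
1/(1/(-330726) + x(-972, 923/(-603))) = 1/(1/(-330726) + (-972 + 923/(-603))) = 1/(-1/330726 + (-972 + 923*(-1/603))) = 1/(-1/330726 + (-972 - 923/603)) = 1/(-1/330726 - 587039/603) = 1/(-64716353639/66475926) = -66475926/64716353639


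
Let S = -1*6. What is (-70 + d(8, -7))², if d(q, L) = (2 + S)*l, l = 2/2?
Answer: 5476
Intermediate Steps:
l = 1 (l = 2*(½) = 1)
S = -6
d(q, L) = -4 (d(q, L) = (2 - 6)*1 = -4*1 = -4)
(-70 + d(8, -7))² = (-70 - 4)² = (-74)² = 5476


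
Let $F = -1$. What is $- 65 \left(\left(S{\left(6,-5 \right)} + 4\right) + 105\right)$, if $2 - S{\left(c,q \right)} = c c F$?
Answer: $-9555$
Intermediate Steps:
$S{\left(c,q \right)} = 2 + c^{2}$ ($S{\left(c,q \right)} = 2 - c c \left(-1\right) = 2 - c^{2} \left(-1\right) = 2 - - c^{2} = 2 + c^{2}$)
$- 65 \left(\left(S{\left(6,-5 \right)} + 4\right) + 105\right) = - 65 \left(\left(\left(2 + 6^{2}\right) + 4\right) + 105\right) = - 65 \left(\left(\left(2 + 36\right) + 4\right) + 105\right) = - 65 \left(\left(38 + 4\right) + 105\right) = - 65 \left(42 + 105\right) = \left(-65\right) 147 = -9555$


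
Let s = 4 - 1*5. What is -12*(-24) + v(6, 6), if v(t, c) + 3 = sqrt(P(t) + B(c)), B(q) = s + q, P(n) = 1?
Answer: 285 + sqrt(6) ≈ 287.45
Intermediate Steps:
s = -1 (s = 4 - 5 = -1)
B(q) = -1 + q
v(t, c) = -3 + sqrt(c) (v(t, c) = -3 + sqrt(1 + (-1 + c)) = -3 + sqrt(c))
-12*(-24) + v(6, 6) = -12*(-24) + (-3 + sqrt(6)) = 288 + (-3 + sqrt(6)) = 285 + sqrt(6)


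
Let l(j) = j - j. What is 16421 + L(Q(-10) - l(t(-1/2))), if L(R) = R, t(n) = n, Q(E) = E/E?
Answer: 16422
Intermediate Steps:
Q(E) = 1
l(j) = 0
16421 + L(Q(-10) - l(t(-1/2))) = 16421 + (1 - 1*0) = 16421 + (1 + 0) = 16421 + 1 = 16422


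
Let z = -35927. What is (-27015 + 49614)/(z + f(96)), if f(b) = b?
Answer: -22599/35831 ≈ -0.63071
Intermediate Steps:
(-27015 + 49614)/(z + f(96)) = (-27015 + 49614)/(-35927 + 96) = 22599/(-35831) = 22599*(-1/35831) = -22599/35831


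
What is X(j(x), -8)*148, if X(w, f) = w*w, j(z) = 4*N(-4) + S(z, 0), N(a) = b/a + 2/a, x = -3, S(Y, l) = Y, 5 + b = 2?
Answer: 592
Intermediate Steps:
b = -3 (b = -5 + 2 = -3)
N(a) = -1/a (N(a) = -3/a + 2/a = -1/a)
j(z) = 1 + z (j(z) = 4*(-1/(-4)) + z = 4*(-1*(-1/4)) + z = 4*(1/4) + z = 1 + z)
X(w, f) = w**2
X(j(x), -8)*148 = (1 - 3)**2*148 = (-2)**2*148 = 4*148 = 592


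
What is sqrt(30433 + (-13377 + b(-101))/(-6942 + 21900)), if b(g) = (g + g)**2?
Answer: sqrt(756615928542)/4986 ≈ 174.46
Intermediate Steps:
b(g) = 4*g**2 (b(g) = (2*g)**2 = 4*g**2)
sqrt(30433 + (-13377 + b(-101))/(-6942 + 21900)) = sqrt(30433 + (-13377 + 4*(-101)**2)/(-6942 + 21900)) = sqrt(30433 + (-13377 + 4*10201)/14958) = sqrt(30433 + (-13377 + 40804)*(1/14958)) = sqrt(30433 + 27427*(1/14958)) = sqrt(30433 + 27427/14958) = sqrt(455244241/14958) = sqrt(756615928542)/4986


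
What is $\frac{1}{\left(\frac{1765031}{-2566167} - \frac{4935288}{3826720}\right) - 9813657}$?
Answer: $- \frac{1227500322780}{12046269562533785137} \approx -1.019 \cdot 10^{-7}$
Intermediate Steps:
$\frac{1}{\left(\frac{1765031}{-2566167} - \frac{4935288}{3826720}\right) - 9813657} = \frac{1}{\left(1765031 \left(- \frac{1}{2566167}\right) - \frac{616911}{478340}\right) - 9813657} = \frac{1}{\left(- \frac{1765031}{2566167} - \frac{616911}{478340}\right) - 9813657} = \frac{1}{- \frac{2427381578677}{1227500322780} - 9813657} = \frac{1}{- \frac{12046269562533785137}{1227500322780}} = - \frac{1227500322780}{12046269562533785137}$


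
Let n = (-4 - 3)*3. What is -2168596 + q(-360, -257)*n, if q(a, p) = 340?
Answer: -2175736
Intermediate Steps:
n = -21 (n = -7*3 = -21)
-2168596 + q(-360, -257)*n = -2168596 + 340*(-21) = -2168596 - 7140 = -2175736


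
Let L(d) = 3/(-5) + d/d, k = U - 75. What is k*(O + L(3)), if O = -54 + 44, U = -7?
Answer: 3936/5 ≈ 787.20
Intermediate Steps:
k = -82 (k = -7 - 75 = -82)
L(d) = 2/5 (L(d) = 3*(-1/5) + 1 = -3/5 + 1 = 2/5)
O = -10
k*(O + L(3)) = -82*(-10 + 2/5) = -82*(-48/5) = 3936/5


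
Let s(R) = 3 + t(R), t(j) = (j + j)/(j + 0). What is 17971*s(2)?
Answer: 89855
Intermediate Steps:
t(j) = 2 (t(j) = (2*j)/j = 2)
s(R) = 5 (s(R) = 3 + 2 = 5)
17971*s(2) = 17971*5 = 89855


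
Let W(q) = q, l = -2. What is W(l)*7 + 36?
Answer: 22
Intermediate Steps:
W(l)*7 + 36 = -2*7 + 36 = -14 + 36 = 22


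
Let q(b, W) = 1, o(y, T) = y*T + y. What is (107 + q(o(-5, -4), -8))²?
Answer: 11664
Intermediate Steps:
o(y, T) = y + T*y (o(y, T) = T*y + y = y + T*y)
(107 + q(o(-5, -4), -8))² = (107 + 1)² = 108² = 11664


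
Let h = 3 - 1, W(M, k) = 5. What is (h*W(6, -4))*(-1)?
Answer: -10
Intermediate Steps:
h = 2
(h*W(6, -4))*(-1) = (2*5)*(-1) = 10*(-1) = -10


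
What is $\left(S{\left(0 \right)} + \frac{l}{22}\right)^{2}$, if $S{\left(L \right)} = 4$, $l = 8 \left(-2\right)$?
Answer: $\frac{1296}{121} \approx 10.711$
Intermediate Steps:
$l = -16$
$\left(S{\left(0 \right)} + \frac{l}{22}\right)^{2} = \left(4 - \frac{16}{22}\right)^{2} = \left(4 - \frac{8}{11}\right)^{2} = \left(\frac{36}{11}\right)^{2} = \frac{1296}{121}$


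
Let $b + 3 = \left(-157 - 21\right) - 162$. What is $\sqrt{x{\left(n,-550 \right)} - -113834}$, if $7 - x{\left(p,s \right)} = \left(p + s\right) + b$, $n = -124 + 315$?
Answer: $3 \sqrt{12727} \approx 338.44$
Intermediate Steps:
$n = 191$
$b = -343$ ($b = -3 - 340 = -343$)
$x{\left(p,s \right)} = 350 - p - s$ ($x{\left(p,s \right)} = 7 - \left(\left(p + s\right) - 343\right) = 7 - \left(-343 + p + s\right) = 350 - p - s$)
$\sqrt{x{\left(n,-550 \right)} - -113834} = \sqrt{\left(350 - 191 - -550\right) - -113834} = \sqrt{\left(350 - 191 + 550\right) + \left(-84626 + 198460\right)} = \sqrt{709 + 113834} = \sqrt{114543} = 3 \sqrt{12727}$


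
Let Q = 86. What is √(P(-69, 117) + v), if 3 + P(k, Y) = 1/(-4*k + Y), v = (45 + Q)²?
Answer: √2650036335/393 ≈ 130.99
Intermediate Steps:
v = 17161 (v = (45 + 86)² = 131² = 17161)
P(k, Y) = -3 + 1/(Y - 4*k) (P(k, Y) = -3 + 1/(-4*k + Y) = -3 + 1/(Y - 4*k))
√(P(-69, 117) + v) = √((1 - 3*117 + 12*(-69))/(117 - 4*(-69)) + 17161) = √((1 - 351 - 828)/(117 + 276) + 17161) = √(-1178/393 + 17161) = √(6743095/393) = √2650036335/393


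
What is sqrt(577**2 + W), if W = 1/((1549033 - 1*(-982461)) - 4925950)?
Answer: sqrt(477205408169310522)/1197228 ≈ 577.00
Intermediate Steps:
W = -1/2394456 (W = 1/((1549033 + 982461) - 4925950) = 1/(2531494 - 4925950) = 1/(-2394456) = -1/2394456 ≈ -4.1763e-7)
sqrt(577**2 + W) = sqrt(577**2 - 1/2394456) = sqrt(332929 - 1/2394456) = sqrt(797183841623/2394456) = sqrt(477205408169310522)/1197228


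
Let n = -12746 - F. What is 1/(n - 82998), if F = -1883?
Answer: -1/93861 ≈ -1.0654e-5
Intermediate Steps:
n = -10863 (n = -12746 - 1*(-1883) = -12746 + 1883 = -10863)
1/(n - 82998) = 1/(-10863 - 82998) = 1/(-93861) = -1/93861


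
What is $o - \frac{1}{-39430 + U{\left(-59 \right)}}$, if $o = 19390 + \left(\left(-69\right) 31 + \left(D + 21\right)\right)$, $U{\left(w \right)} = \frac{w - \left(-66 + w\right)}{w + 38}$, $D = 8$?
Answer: $\frac{4769832967}{276032} \approx 17280.0$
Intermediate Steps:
$U{\left(w \right)} = \frac{66}{38 + w}$
$o = 17280$ ($o = 19390 + \left(\left(-69\right) 31 + \left(8 + 21\right)\right) = 19390 + \left(-2139 + 29\right) = 19390 - 2110 = 17280$)
$o - \frac{1}{-39430 + U{\left(-59 \right)}} = 17280 - \frac{1}{-39430 + \frac{66}{38 - 59}} = 17280 - \frac{1}{-39430 + \frac{66}{-21}} = 17280 - \frac{1}{-39430 + 66 \left(- \frac{1}{21}\right)} = 17280 - \frac{1}{-39430 - \frac{22}{7}} = 17280 - \frac{1}{- \frac{276032}{7}} = 17280 - - \frac{7}{276032} = 17280 + \frac{7}{276032} = \frac{4769832967}{276032}$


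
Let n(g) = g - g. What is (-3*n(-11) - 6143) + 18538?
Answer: 12395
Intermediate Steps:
n(g) = 0
(-3*n(-11) - 6143) + 18538 = (-3*0 - 6143) + 18538 = (0 - 6143) + 18538 = -6143 + 18538 = 12395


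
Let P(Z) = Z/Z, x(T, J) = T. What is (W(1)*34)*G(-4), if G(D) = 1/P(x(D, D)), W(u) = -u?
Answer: -34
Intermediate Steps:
P(Z) = 1
G(D) = 1 (G(D) = 1/1 = 1)
(W(1)*34)*G(-4) = (-1*1*34)*1 = -1*34*1 = -34*1 = -34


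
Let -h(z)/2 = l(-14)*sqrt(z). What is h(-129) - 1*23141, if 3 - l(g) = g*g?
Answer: -23141 + 386*I*sqrt(129) ≈ -23141.0 + 4384.1*I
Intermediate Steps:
l(g) = 3 - g**2 (l(g) = 3 - g*g = 3 - g**2)
h(z) = 386*sqrt(z) (h(z) = -2*(3 - 1*(-14)**2)*sqrt(z) = -2*(3 - 1*196)*sqrt(z) = -2*(3 - 196)*sqrt(z) = -(-386)*sqrt(z) = 386*sqrt(z))
h(-129) - 1*23141 = 386*sqrt(-129) - 1*23141 = 386*(I*sqrt(129)) - 23141 = 386*I*sqrt(129) - 23141 = -23141 + 386*I*sqrt(129)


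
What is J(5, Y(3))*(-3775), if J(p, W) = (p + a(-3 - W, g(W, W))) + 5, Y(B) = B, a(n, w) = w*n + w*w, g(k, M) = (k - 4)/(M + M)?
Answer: -1498675/36 ≈ -41630.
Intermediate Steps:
g(k, M) = (-4 + k)/(2*M) (g(k, M) = (-4 + k)/((2*M)) = (-4 + k)*(1/(2*M)) = (-4 + k)/(2*M))
a(n, w) = w² + n*w (a(n, w) = n*w + w² = w² + n*w)
J(p, W) = 5 + p + (-4 + W)*(-3 - W + (-4 + W)/(2*W))/(2*W) (J(p, W) = (p + ((-4 + W)/(2*W))*((-3 - W) + (-4 + W)/(2*W))) + 5 = (p + ((-4 + W)/(2*W))*(-3 - W + (-4 + W)/(2*W))) + 5 = (p + (-4 + W)*(-3 - W + (-4 + W)/(2*W))/(2*W)) + 5 = 5 + p + (-4 + W)*(-3 - W + (-4 + W)/(2*W))/(2*W))
J(5, Y(3))*(-3775) = (23/4 + 5 + 4/3 + 4/3² - ½*3)*(-3775) = (23/4 + 5 + 4*(⅓) + 4*(⅑) - 3/2)*(-3775) = (23/4 + 5 + 4/3 + 4/9 - 3/2)*(-3775) = (397/36)*(-3775) = -1498675/36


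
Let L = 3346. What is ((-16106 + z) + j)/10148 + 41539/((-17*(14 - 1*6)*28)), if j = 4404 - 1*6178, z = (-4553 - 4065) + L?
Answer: -127425147/9660896 ≈ -13.190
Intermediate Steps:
z = -5272 (z = (-4553 - 4065) + 3346 = -8618 + 3346 = -5272)
j = -1774 (j = 4404 - 6178 = -1774)
((-16106 + z) + j)/10148 + 41539/((-17*(14 - 1*6)*28)) = ((-16106 - 5272) - 1774)/10148 + 41539/((-17*(14 - 1*6)*28)) = (-21378 - 1774)*(1/10148) + 41539/((-17*(14 - 6)*28)) = -23152*1/10148 + 41539/((-17*8*28)) = -5788/2537 + 41539/((-136*28)) = -5788/2537 + 41539/(-3808) = -5788/2537 + 41539*(-1/3808) = -5788/2537 - 41539/3808 = -127425147/9660896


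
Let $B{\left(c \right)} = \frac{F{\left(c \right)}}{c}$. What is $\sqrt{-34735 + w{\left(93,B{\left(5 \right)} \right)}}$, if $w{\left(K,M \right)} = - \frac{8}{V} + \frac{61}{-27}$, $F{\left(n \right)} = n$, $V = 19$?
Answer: $\frac{i \sqrt{1015764510}}{171} \approx 186.38 i$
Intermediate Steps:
$B{\left(c \right)} = 1$ ($B{\left(c \right)} = \frac{c}{c} = 1$)
$w{\left(K,M \right)} = - \frac{1375}{513}$ ($w{\left(K,M \right)} = - \frac{8}{19} + \frac{61}{-27} = \left(-8\right) \frac{1}{19} + 61 \left(- \frac{1}{27}\right) = - \frac{8}{19} - \frac{61}{27} = - \frac{1375}{513}$)
$\sqrt{-34735 + w{\left(93,B{\left(5 \right)} \right)}} = \sqrt{-34735 - \frac{1375}{513}} = \sqrt{- \frac{17820430}{513}} = \frac{i \sqrt{1015764510}}{171}$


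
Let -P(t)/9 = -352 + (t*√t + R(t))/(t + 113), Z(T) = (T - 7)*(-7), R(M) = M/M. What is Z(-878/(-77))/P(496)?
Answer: -4917364613/504143054283 - 45510976*√31/504143054283 ≈ -0.010257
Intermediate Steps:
R(M) = 1
Z(T) = 49 - 7*T (Z(T) = (-7 + T)*(-7) = 49 - 7*T)
P(t) = 3168 - 9*(1 + t^(3/2))/(113 + t) (P(t) = -9*(-352 + (t*√t + 1)/(t + 113)) = -9*(-352 + (t^(3/2) + 1)/(113 + t)) = -9*(-352 + (1 + t^(3/2))/(113 + t)) = 3168 - 9*(1 + t^(3/2))/(113 + t))
Z(-878/(-77))/P(496) = (49 - (-6146)/(-77))/((9*(39775 - 496^(3/2) + 352*496)/(113 + 496))) = (49 - (-6146)*(-1)/77)/((9*(39775 - 1984*√31 + 174592)/609)) = (49 - 7*878/77)/((9*(1/609)*(39775 - 1984*√31 + 174592))) = (49 - 878/11)/((9*(1/609)*(214367 - 1984*√31))) = -339/(11*(643101/203 - 5952*√31/203))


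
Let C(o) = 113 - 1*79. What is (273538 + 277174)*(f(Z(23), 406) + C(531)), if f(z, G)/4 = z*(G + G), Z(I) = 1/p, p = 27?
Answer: 2294266192/27 ≈ 8.4973e+7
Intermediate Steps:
C(o) = 34 (C(o) = 113 - 79 = 34)
Z(I) = 1/27
f(z, G) = 8*G*z (f(z, G) = 4*(z*(G + G)) = 4*(z*(2*G)) = 4*(2*G*z) = 8*G*z)
(273538 + 277174)*(f(Z(23), 406) + C(531)) = (273538 + 277174)*(8*406*(1/27) + 34) = 550712*(3248/27 + 34) = 550712*(4166/27) = 2294266192/27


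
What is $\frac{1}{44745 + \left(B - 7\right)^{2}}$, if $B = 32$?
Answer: $\frac{1}{45370} \approx 2.2041 \cdot 10^{-5}$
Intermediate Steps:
$\frac{1}{44745 + \left(B - 7\right)^{2}} = \frac{1}{44745 + \left(32 - 7\right)^{2}} = \frac{1}{44745 + 25^{2}} = \frac{1}{44745 + 625} = \frac{1}{45370}$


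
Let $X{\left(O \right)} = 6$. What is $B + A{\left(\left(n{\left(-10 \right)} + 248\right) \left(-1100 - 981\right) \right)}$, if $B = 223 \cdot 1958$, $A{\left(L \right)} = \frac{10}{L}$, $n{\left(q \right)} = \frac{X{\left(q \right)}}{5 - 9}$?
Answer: $\frac{447957229502}{1025933} \approx 4.3663 \cdot 10^{5}$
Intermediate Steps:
$n{\left(q \right)} = - \frac{3}{2}$ ($n{\left(q \right)} = \frac{6}{5 - 9} = \frac{6}{-4} = 6 \left(- \frac{1}{4}\right) = - \frac{3}{2}$)
$B = 436634$
$B + A{\left(\left(n{\left(-10 \right)} + 248\right) \left(-1100 - 981\right) \right)} = 436634 + \frac{10}{\left(- \frac{3}{2} + 248\right) \left(-1100 - 981\right)} = 436634 + \frac{10}{\frac{493}{2} \left(-2081\right)} = 436634 + \frac{10}{- \frac{1025933}{2}} = 436634 + 10 \left(- \frac{2}{1025933}\right) = 436634 - \frac{20}{1025933} = \frac{447957229502}{1025933}$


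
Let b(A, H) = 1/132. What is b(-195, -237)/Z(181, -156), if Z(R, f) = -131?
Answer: -1/17292 ≈ -5.7830e-5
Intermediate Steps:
b(A, H) = 1/132
b(-195, -237)/Z(181, -156) = (1/132)/(-131) = (1/132)*(-1/131) = -1/17292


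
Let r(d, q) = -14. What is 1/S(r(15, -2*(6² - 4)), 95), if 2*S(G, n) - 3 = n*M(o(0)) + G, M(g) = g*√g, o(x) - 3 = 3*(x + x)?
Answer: 11/121777 + 285*√3/121777 ≈ 0.0041439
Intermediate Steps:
o(x) = 3 + 6*x (o(x) = 3 + 3*(x + x) = 3 + 3*(2*x) = 3 + 6*x)
M(g) = g^(3/2)
S(G, n) = 3/2 + G/2 + 3*n*√3/2 (S(G, n) = 3/2 + (n*(3 + 6*0)^(3/2) + G)/2 = 3/2 + (n*(3 + 0)^(3/2) + G)/2 = 3/2 + (n*3^(3/2) + G)/2 = 3/2 + (n*(3*√3) + G)/2 = 3/2 + (3*n*√3 + G)/2 = 3/2 + (G + 3*n*√3)/2 = 3/2 + (G/2 + 3*n*√3/2) = 3/2 + G/2 + 3*n*√3/2)
1/S(r(15, -2*(6² - 4)), 95) = 1/(3/2 + (½)*(-14) + (3/2)*95*√3) = 1/(3/2 - 7 + 285*√3/2) = 1/(-11/2 + 285*√3/2)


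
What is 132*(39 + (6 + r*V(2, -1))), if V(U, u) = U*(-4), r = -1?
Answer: 6996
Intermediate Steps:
V(U, u) = -4*U
132*(39 + (6 + r*V(2, -1))) = 132*(39 + (6 - (-4)*2)) = 132*(39 + (6 - 1*(-8))) = 132*(39 + (6 + 8)) = 132*(39 + 14) = 132*53 = 6996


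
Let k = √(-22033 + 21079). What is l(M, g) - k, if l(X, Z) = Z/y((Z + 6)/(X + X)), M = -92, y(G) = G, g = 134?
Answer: -6164/35 - 3*I*√106 ≈ -176.11 - 30.887*I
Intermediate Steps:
l(X, Z) = 2*X*Z/(6 + Z) (l(X, Z) = Z/(((Z + 6)/(X + X))) = Z/(((6 + Z)/((2*X)))) = Z/(((6 + Z)*(1/(2*X)))) = Z/(((6 + Z)/(2*X))) = Z*(2*X/(6 + Z)) = 2*X*Z/(6 + Z))
k = 3*I*√106 (k = √(-954) = 3*I*√106 ≈ 30.887*I)
l(M, g) - k = 2*(-92)*134/(6 + 134) - 3*I*√106 = 2*(-92)*134/140 - 3*I*√106 = 2*(-92)*134*(1/140) - 3*I*√106 = -6164/35 - 3*I*√106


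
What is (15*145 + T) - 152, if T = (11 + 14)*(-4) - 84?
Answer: 1839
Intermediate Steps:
T = -184 (T = 25*(-4) - 84 = -100 - 84 = -184)
(15*145 + T) - 152 = (15*145 - 184) - 152 = (2175 - 184) - 152 = 1991 - 152 = 1839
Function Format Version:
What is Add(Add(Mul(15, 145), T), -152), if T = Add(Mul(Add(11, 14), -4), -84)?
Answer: 1839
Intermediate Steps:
T = -184 (T = Add(Mul(25, -4), -84) = Add(-100, -84) = -184)
Add(Add(Mul(15, 145), T), -152) = Add(Add(Mul(15, 145), -184), -152) = Add(Add(2175, -184), -152) = Add(1991, -152) = 1839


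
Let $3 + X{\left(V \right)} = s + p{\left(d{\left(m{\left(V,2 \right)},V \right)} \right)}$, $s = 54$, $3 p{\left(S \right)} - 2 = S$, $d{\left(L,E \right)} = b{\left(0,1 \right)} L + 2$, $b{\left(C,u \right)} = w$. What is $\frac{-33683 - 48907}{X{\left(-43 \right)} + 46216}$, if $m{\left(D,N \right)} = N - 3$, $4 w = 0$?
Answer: $- \frac{49554}{27761} \approx -1.785$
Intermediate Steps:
$w = 0$ ($w = \frac{1}{4} \cdot 0 = 0$)
$b{\left(C,u \right)} = 0$
$m{\left(D,N \right)} = -3 + N$
$d{\left(L,E \right)} = 2$ ($d{\left(L,E \right)} = 0 L + 2 = 0 + 2 = 2$)
$p{\left(S \right)} = \frac{2}{3} + \frac{S}{3}$
$X{\left(V \right)} = \frac{157}{3}$ ($X{\left(V \right)} = -3 + \left(54 + \left(\frac{2}{3} + \frac{1}{3} \cdot 2\right)\right) = -3 + \left(54 + \left(\frac{2}{3} + \frac{2}{3}\right)\right) = -3 + \left(54 + \frac{4}{3}\right) = -3 + \frac{166}{3} = \frac{157}{3}$)
$\frac{-33683 - 48907}{X{\left(-43 \right)} + 46216} = \frac{-33683 - 48907}{\frac{157}{3} + 46216} = - \frac{82590}{\frac{138805}{3}} = \left(-82590\right) \frac{3}{138805} = - \frac{49554}{27761}$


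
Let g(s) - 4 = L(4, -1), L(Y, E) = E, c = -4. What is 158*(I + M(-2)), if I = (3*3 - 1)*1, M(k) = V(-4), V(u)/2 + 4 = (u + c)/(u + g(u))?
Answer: 2528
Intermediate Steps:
g(s) = 3 (g(s) = 4 - 1 = 3)
V(u) = -8 + 2*(-4 + u)/(3 + u) (V(u) = -8 + 2*((u - 4)/(u + 3)) = -8 + 2*((-4 + u)/(3 + u)) = -8 + 2*(-4 + u)/(3 + u))
M(k) = 8 (M(k) = 2*(-16 - 3*(-4))/(3 - 4) = 2*(-16 + 12)/(-1) = 2*(-1)*(-4) = 8)
I = 8 (I = (9 - 1)*1 = 8*1 = 8)
158*(I + M(-2)) = 158*(8 + 8) = 158*16 = 2528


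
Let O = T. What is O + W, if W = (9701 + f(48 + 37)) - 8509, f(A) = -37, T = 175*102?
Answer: 19005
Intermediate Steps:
T = 17850
O = 17850
W = 1155 (W = (9701 - 37) - 8509 = 9664 - 8509 = 1155)
O + W = 17850 + 1155 = 19005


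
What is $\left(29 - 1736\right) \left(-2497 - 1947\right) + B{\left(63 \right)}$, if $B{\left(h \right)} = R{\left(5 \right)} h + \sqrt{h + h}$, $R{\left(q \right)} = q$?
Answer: $7586223 + 3 \sqrt{14} \approx 7.5862 \cdot 10^{6}$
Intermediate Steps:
$B{\left(h \right)} = 5 h + \sqrt{2} \sqrt{h}$ ($B{\left(h \right)} = 5 h + \sqrt{h + h} = 5 h + \sqrt{2 h} = 5 h + \sqrt{2} \sqrt{h}$)
$\left(29 - 1736\right) \left(-2497 - 1947\right) + B{\left(63 \right)} = \left(29 - 1736\right) \left(-2497 - 1947\right) + \left(5 \cdot 63 + \sqrt{2} \sqrt{63}\right) = \left(-1707\right) \left(-4444\right) + \left(315 + \sqrt{2} \cdot 3 \sqrt{7}\right) = 7585908 + \left(315 + 3 \sqrt{14}\right) = 7586223 + 3 \sqrt{14}$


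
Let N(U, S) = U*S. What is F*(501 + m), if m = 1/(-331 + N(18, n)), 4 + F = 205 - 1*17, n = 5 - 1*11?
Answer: 40468592/439 ≈ 92184.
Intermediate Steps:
n = -6 (n = 5 - 11 = -6)
F = 184 (F = -4 + (205 - 1*17) = -4 + (205 - 17) = -4 + 188 = 184)
N(U, S) = S*U
m = -1/439 (m = 1/(-331 - 6*18) = 1/(-331 - 108) = 1/(-439) = -1/439 ≈ -0.0022779)
F*(501 + m) = 184*(501 - 1/439) = 184*(219938/439) = 40468592/439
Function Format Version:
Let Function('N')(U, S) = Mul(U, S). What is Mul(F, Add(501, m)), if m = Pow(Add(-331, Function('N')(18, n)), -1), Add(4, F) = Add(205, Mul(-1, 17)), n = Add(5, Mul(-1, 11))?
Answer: Rational(40468592, 439) ≈ 92184.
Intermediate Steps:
n = -6 (n = Add(5, -11) = -6)
F = 184 (F = Add(-4, Add(205, Mul(-1, 17))) = Add(-4, Add(205, -17)) = Add(-4, 188) = 184)
Function('N')(U, S) = Mul(S, U)
m = Rational(-1, 439) (m = Pow(Add(-331, Mul(-6, 18)), -1) = Pow(Add(-331, -108), -1) = Pow(-439, -1) = Rational(-1, 439) ≈ -0.0022779)
Mul(F, Add(501, m)) = Mul(184, Add(501, Rational(-1, 439))) = Mul(184, Rational(219938, 439)) = Rational(40468592, 439)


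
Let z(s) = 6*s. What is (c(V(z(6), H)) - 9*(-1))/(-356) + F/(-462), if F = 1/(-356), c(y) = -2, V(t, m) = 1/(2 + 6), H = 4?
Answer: -3233/164472 ≈ -0.019657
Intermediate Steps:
V(t, m) = ⅛ (V(t, m) = 1/8 = ⅛)
F = -1/356 ≈ -0.0028090
(c(V(z(6), H)) - 9*(-1))/(-356) + F/(-462) = (-2 - 9*(-1))/(-356) - 1/356/(-462) = (-2 + 9)*(-1/356) - 1/356*(-1/462) = 7*(-1/356) + 1/164472 = -7/356 + 1/164472 = -3233/164472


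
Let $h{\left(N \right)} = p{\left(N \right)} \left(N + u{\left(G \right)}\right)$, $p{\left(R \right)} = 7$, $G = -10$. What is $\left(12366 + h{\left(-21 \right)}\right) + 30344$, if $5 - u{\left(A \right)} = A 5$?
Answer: $42948$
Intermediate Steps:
$u{\left(A \right)} = 5 - 5 A$ ($u{\left(A \right)} = 5 - A 5 = 5 - 5 A$)
$h{\left(N \right)} = 385 + 7 N$ ($h{\left(N \right)} = 7 \left(N + \left(5 - -50\right)\right) = 7 \left(N + \left(5 + 50\right)\right) = 7 \left(N + 55\right) = 7 \left(55 + N\right) = 385 + 7 N$)
$\left(12366 + h{\left(-21 \right)}\right) + 30344 = \left(12366 + \left(385 + 7 \left(-21\right)\right)\right) + 30344 = \left(12366 + \left(385 - 147\right)\right) + 30344 = \left(12366 + 238\right) + 30344 = 12604 + 30344 = 42948$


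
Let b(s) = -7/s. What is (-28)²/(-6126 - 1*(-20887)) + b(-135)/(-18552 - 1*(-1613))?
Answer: 1792720433/33754938165 ≈ 0.053110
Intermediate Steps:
(-28)²/(-6126 - 1*(-20887)) + b(-135)/(-18552 - 1*(-1613)) = (-28)²/(-6126 - 1*(-20887)) + (-7/(-135))/(-18552 - 1*(-1613)) = 784/(-6126 + 20887) + (-7*(-1/135))/(-18552 + 1613) = 784/14761 + (7/135)/(-16939) = 784*(1/14761) + (7/135)*(-1/16939) = 784/14761 - 7/2286765 = 1792720433/33754938165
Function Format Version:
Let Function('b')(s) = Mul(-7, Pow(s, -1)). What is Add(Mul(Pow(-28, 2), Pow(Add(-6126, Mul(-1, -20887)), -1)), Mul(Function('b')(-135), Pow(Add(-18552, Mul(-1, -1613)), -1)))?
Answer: Rational(1792720433, 33754938165) ≈ 0.053110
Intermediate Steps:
Add(Mul(Pow(-28, 2), Pow(Add(-6126, Mul(-1, -20887)), -1)), Mul(Function('b')(-135), Pow(Add(-18552, Mul(-1, -1613)), -1))) = Add(Mul(Pow(-28, 2), Pow(Add(-6126, Mul(-1, -20887)), -1)), Mul(Mul(-7, Pow(-135, -1)), Pow(Add(-18552, Mul(-1, -1613)), -1))) = Add(Mul(784, Pow(Add(-6126, 20887), -1)), Mul(Mul(-7, Rational(-1, 135)), Pow(Add(-18552, 1613), -1))) = Add(Mul(784, Pow(14761, -1)), Mul(Rational(7, 135), Pow(-16939, -1))) = Add(Mul(784, Rational(1, 14761)), Mul(Rational(7, 135), Rational(-1, 16939))) = Add(Rational(784, 14761), Rational(-7, 2286765)) = Rational(1792720433, 33754938165)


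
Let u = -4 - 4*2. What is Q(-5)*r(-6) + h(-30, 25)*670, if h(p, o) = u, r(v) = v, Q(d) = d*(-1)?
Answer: -8070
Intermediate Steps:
Q(d) = -d
u = -12 (u = -4 - 8 = -12)
h(p, o) = -12
Q(-5)*r(-6) + h(-30, 25)*670 = -1*(-5)*(-6) - 12*670 = 5*(-6) - 8040 = -30 - 8040 = -8070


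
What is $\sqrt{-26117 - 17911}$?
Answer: $6 i \sqrt{1223} \approx 209.83 i$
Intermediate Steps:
$\sqrt{-26117 - 17911} = \sqrt{-44028} = 6 i \sqrt{1223}$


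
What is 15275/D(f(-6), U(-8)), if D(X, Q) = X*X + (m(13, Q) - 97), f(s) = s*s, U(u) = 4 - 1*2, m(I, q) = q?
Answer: 15275/1201 ≈ 12.719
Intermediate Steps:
U(u) = 2 (U(u) = 4 - 2 = 2)
f(s) = s²
D(X, Q) = -97 + Q + X² (D(X, Q) = X*X + (Q - 97) = X² + (-97 + Q) = -97 + Q + X²)
15275/D(f(-6), U(-8)) = 15275/(-97 + 2 + ((-6)²)²) = 15275/(-97 + 2 + 36²) = 15275/(-97 + 2 + 1296) = 15275/1201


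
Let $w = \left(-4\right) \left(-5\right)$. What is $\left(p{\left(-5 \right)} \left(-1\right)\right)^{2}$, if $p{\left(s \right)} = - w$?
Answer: $400$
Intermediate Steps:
$w = 20$
$p{\left(s \right)} = -20$ ($p{\left(s \right)} = \left(-1\right) 20 = -20$)
$\left(p{\left(-5 \right)} \left(-1\right)\right)^{2} = \left(\left(-20\right) \left(-1\right)\right)^{2} = 20^{2} = 400$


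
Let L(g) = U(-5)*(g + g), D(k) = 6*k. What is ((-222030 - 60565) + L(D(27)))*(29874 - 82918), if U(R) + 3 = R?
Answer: 15127459228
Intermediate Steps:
U(R) = -3 + R
L(g) = -16*g (L(g) = (-3 - 5)*(g + g) = -16*g)
((-222030 - 60565) + L(D(27)))*(29874 - 82918) = ((-222030 - 60565) - 96*27)*(29874 - 82918) = (-282595 - 16*162)*(-53044) = (-282595 - 2592)*(-53044) = -285187*(-53044) = 15127459228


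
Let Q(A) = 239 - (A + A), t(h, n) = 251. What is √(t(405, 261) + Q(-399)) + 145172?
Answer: 145172 + 2*√322 ≈ 1.4521e+5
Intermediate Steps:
Q(A) = 239 - 2*A
√(t(405, 261) + Q(-399)) + 145172 = √(251 + (239 - 2*(-399))) + 145172 = √(251 + (239 + 798)) + 145172 = √(251 + 1037) + 145172 = √1288 + 145172 = 2*√322 + 145172 = 145172 + 2*√322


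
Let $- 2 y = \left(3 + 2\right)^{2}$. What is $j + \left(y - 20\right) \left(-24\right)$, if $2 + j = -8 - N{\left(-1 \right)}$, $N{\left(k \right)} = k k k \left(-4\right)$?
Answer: $766$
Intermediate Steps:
$N{\left(k \right)} = - 4 k^{3}$ ($N{\left(k \right)} = k^{2} \left(- 4 k\right) = - 4 k^{3}$)
$y = - \frac{25}{2}$ ($y = - \frac{\left(3 + 2\right)^{2}}{2} = - \frac{5^{2}}{2} = \left(- \frac{1}{2}\right) 25 = - \frac{25}{2} \approx -12.5$)
$j = -14$ ($j = -2 - \left(8 - 4 \left(-1\right)^{3}\right) = -2 - \left(8 - -4\right) = -2 - 12 = -14$)
$j + \left(y - 20\right) \left(-24\right) = -14 + \left(- \frac{25}{2} - 20\right) \left(-24\right) = -14 - -780 = -14 + 780 = 766$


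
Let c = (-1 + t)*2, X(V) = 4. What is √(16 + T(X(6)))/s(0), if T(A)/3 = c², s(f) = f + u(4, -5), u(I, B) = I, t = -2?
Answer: √31/2 ≈ 2.7839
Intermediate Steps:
s(f) = 4 + f (s(f) = f + 4 = 4 + f)
c = -6 (c = (-1 - 2)*2 = -3*2 = -6)
T(A) = 108 (T(A) = 3*(-6)² = 3*36 = 108)
√(16 + T(X(6)))/s(0) = √(16 + 108)/(4 + 0) = √124/4 = (2*√31)*(¼) = √31/2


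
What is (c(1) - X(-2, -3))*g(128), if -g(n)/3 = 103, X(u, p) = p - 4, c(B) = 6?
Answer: -4017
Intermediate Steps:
X(u, p) = -4 + p
g(n) = -309 (g(n) = -3*103 = -309)
(c(1) - X(-2, -3))*g(128) = (6 - (-4 - 3))*(-309) = (6 - 1*(-7))*(-309) = (6 + 7)*(-309) = 13*(-309) = -4017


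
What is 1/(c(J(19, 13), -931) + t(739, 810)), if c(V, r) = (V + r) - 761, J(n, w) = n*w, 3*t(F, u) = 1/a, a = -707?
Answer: -2121/3064846 ≈ -0.00069204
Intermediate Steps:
t(F, u) = -1/2121 (t(F, u) = (⅓)/(-707) = (⅓)*(-1/707) = -1/2121)
c(V, r) = -761 + V + r
1/(c(J(19, 13), -931) + t(739, 810)) = 1/((-761 + 19*13 - 931) - 1/2121) = 1/((-761 + 247 - 931) - 1/2121) = 1/(-1445 - 1/2121) = 1/(-3064846/2121) = -2121/3064846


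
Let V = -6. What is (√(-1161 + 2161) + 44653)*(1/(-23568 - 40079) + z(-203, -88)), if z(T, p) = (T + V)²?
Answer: 124142690151718/63647 + 27801646060*√10/63647 ≈ 1.9519e+9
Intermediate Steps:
z(T, p) = (-6 + T)² (z(T, p) = (T - 6)² = (-6 + T)²)
(√(-1161 + 2161) + 44653)*(1/(-23568 - 40079) + z(-203, -88)) = (√(-1161 + 2161) + 44653)*(1/(-23568 - 40079) + (-6 - 203)²) = (√1000 + 44653)*(1/(-63647) + (-209)²) = (10*√10 + 44653)*(-1/63647 + 43681) = (44653 + 10*√10)*(2780164606/63647) = 124142690151718/63647 + 27801646060*√10/63647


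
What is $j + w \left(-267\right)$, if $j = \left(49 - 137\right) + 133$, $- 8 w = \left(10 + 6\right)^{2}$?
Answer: $8589$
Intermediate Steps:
$w = -32$ ($w = - \frac{\left(10 + 6\right)^{2}}{8} = - \frac{16^{2}}{8} = \left(- \frac{1}{8}\right) 256 = -32$)
$j = 45$ ($j = -88 + 133 = 45$)
$j + w \left(-267\right) = 45 - -8544 = 45 + 8544 = 8589$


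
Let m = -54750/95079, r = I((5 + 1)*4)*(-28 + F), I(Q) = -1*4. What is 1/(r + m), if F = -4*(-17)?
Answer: -31693/5089130 ≈ -0.0062276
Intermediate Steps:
F = 68
I(Q) = -4
r = -160 (r = -4*(-28 + 68) = -4*40 = -160)
m = -18250/31693 (m = -54750*1/95079 = -18250/31693 ≈ -0.57584)
1/(r + m) = 1/(-160 - 18250/31693) = 1/(-5089130/31693) = -31693/5089130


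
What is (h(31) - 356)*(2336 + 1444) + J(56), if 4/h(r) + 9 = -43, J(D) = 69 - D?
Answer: -17497451/13 ≈ -1.3460e+6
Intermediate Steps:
h(r) = -1/13 (h(r) = 4/(-9 - 43) = 4/(-52) = 4*(-1/52) = -1/13)
(h(31) - 356)*(2336 + 1444) + J(56) = (-1/13 - 356)*(2336 + 1444) + (69 - 1*56) = -4629/13*3780 + (69 - 56) = -17497620/13 + 13 = -17497451/13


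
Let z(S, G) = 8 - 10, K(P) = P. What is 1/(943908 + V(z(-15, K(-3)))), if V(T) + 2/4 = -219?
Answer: 2/1887377 ≈ 1.0597e-6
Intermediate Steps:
z(S, G) = -2
V(T) = -439/2 (V(T) = -½ - 219 = -439/2)
1/(943908 + V(z(-15, K(-3)))) = 1/(943908 - 439/2) = 1/(1887377/2) = 2/1887377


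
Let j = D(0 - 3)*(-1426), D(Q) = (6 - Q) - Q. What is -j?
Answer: 17112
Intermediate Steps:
D(Q) = 6 - 2*Q
j = -17112 (j = (6 - 2*(0 - 3))*(-1426) = (6 - 2*(-3))*(-1426) = (6 + 6)*(-1426) = 12*(-1426) = -17112)
-j = -1*(-17112) = 17112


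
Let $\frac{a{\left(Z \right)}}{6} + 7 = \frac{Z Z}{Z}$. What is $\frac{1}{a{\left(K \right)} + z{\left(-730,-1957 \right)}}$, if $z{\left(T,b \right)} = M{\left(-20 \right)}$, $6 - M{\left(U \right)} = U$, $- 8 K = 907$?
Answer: $- \frac{4}{2785} \approx -0.0014363$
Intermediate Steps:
$K = - \frac{907}{8}$ ($K = \left(- \frac{1}{8}\right) 907 = - \frac{907}{8} \approx -113.38$)
$M{\left(U \right)} = 6 - U$
$z{\left(T,b \right)} = 26$ ($z{\left(T,b \right)} = 6 - -20 = 6 + 20 = 26$)
$a{\left(Z \right)} = -42 + 6 Z$ ($a{\left(Z \right)} = -42 + 6 \frac{Z Z}{Z} = -42 + 6 \frac{Z^{2}}{Z} = -42 + 6 Z$)
$\frac{1}{a{\left(K \right)} + z{\left(-730,-1957 \right)}} = \frac{1}{\left(-42 + 6 \left(- \frac{907}{8}\right)\right) + 26} = \frac{1}{\left(-42 - \frac{2721}{4}\right) + 26} = \frac{1}{- \frac{2889}{4} + 26} = \frac{1}{- \frac{2785}{4}} = - \frac{4}{2785}$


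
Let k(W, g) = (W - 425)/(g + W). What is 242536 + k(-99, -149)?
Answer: 15037363/62 ≈ 2.4254e+5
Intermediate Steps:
k(W, g) = (-425 + W)/(W + g)
242536 + k(-99, -149) = 242536 + (-425 - 99)/(-99 - 149) = 242536 - 524/(-248) = 242536 - 1/248*(-524) = 242536 + 131/62 = 15037363/62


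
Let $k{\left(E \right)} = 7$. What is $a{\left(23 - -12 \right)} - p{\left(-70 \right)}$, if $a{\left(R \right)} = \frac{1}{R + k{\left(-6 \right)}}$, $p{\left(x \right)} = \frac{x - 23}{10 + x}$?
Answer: $- \frac{641}{420} \approx -1.5262$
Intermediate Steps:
$p{\left(x \right)} = \frac{-23 + x}{10 + x}$
$a{\left(R \right)} = \frac{1}{7 + R}$ ($a{\left(R \right)} = \frac{1}{R + 7} = \frac{1}{7 + R}$)
$a{\left(23 - -12 \right)} - p{\left(-70 \right)} = \frac{1}{7 + \left(23 - -12\right)} - \frac{-23 - 70}{10 - 70} = \frac{1}{7 + \left(23 + 12\right)} - \frac{1}{-60} \left(-93\right) = \frac{1}{7 + 35} - \left(- \frac{1}{60}\right) \left(-93\right) = \frac{1}{42} - \frac{31}{20} = - \frac{641}{420}$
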